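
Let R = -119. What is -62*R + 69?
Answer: 7447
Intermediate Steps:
-62*R + 69 = -62*(-119) + 69 = 7378 + 69 = 7447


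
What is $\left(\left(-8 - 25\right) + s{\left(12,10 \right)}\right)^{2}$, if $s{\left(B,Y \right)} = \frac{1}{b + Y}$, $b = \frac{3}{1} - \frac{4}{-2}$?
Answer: $\frac{244036}{225} \approx 1084.6$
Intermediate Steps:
$b = 5$ ($b = 3 \cdot 1 - -2 = 3 + 2 = 5$)
$s{\left(B,Y \right)} = \frac{1}{5 + Y}$
$\left(\left(-8 - 25\right) + s{\left(12,10 \right)}\right)^{2} = \left(\left(-8 - 25\right) + \frac{1}{5 + 10}\right)^{2} = \left(\left(-8 - 25\right) + \frac{1}{15}\right)^{2} = \left(-33 + \frac{1}{15}\right)^{2} = \left(- \frac{494}{15}\right)^{2} = \frac{244036}{225}$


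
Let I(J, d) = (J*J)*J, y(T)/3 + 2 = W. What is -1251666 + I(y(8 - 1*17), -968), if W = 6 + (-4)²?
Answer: -1035666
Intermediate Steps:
W = 22 (W = 6 + 16 = 22)
y(T) = 60 (y(T) = -6 + 3*22 = -6 + 66 = 60)
I(J, d) = J³ (I(J, d) = J²*J = J³)
-1251666 + I(y(8 - 1*17), -968) = -1251666 + 60³ = -1251666 + 216000 = -1035666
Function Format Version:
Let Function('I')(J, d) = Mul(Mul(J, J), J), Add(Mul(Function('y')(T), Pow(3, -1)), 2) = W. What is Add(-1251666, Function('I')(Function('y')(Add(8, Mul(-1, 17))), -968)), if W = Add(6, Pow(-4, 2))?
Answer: -1035666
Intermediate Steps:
W = 22 (W = Add(6, 16) = 22)
Function('y')(T) = 60 (Function('y')(T) = Add(-6, Mul(3, 22)) = Add(-6, 66) = 60)
Function('I')(J, d) = Pow(J, 3) (Function('I')(J, d) = Mul(Pow(J, 2), J) = Pow(J, 3))
Add(-1251666, Function('I')(Function('y')(Add(8, Mul(-1, 17))), -968)) = Add(-1251666, Pow(60, 3)) = Add(-1251666, 216000) = -1035666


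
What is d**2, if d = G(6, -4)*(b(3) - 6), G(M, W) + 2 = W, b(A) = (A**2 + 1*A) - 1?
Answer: 900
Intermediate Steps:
b(A) = -1 + A + A**2 (b(A) = (A**2 + A) - 1 = (A + A**2) - 1 = -1 + A + A**2)
G(M, W) = -2 + W
d = -30 (d = (-2 - 4)*((-1 + 3 + 3**2) - 6) = -6*((-1 + 3 + 9) - 6) = -6*(11 - 6) = -6*5 = -30)
d**2 = (-30)**2 = 900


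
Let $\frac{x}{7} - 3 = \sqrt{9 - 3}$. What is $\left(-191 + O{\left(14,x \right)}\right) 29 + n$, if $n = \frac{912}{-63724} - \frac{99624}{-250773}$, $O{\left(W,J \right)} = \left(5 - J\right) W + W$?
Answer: $- \frac{15485692344109}{1331688221} - 2842 \sqrt{6} \approx -18590.0$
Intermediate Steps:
$x = 21 + 7 \sqrt{6}$ ($x = 21 + 7 \sqrt{9 - 3} = 21 + 7 \sqrt{6} \approx 38.146$)
$O{\left(W,J \right)} = W + W \left(5 - J\right)$ ($O{\left(W,J \right)} = W \left(5 - J\right) + W = W + W \left(5 - J\right)$)
$n = \frac{509977900}{1331688221}$ ($n = 912 \left(- \frac{1}{63724}\right) - - \frac{33208}{83591} = - \frac{228}{15931} + \frac{33208}{83591} = \frac{509977900}{1331688221} \approx 0.38296$)
$\left(-191 + O{\left(14,x \right)}\right) 29 + n = \left(-191 + 14 \left(6 - \left(21 + 7 \sqrt{6}\right)\right)\right) 29 + \frac{509977900}{1331688221} = \left(-191 + 14 \left(-15 - 7 \sqrt{6}\right)\right) 29 + \frac{509977900}{1331688221} = \left(-191 - \left(210 + 98 \sqrt{6}\right)\right) 29 + \frac{509977900}{1331688221} = \left(-401 - 98 \sqrt{6}\right) 29 + \frac{509977900}{1331688221} = \left(-11629 - 2842 \sqrt{6}\right) + \frac{509977900}{1331688221} = - \frac{15485692344109}{1331688221} - 2842 \sqrt{6}$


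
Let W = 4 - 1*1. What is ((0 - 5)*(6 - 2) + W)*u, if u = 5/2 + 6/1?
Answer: -289/2 ≈ -144.50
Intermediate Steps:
W = 3 (W = 4 - 1 = 3)
u = 17/2 (u = 5*(1/2) + 6*1 = 5/2 + 6 = 17/2 ≈ 8.5000)
((0 - 5)*(6 - 2) + W)*u = ((0 - 5)*(6 - 2) + 3)*(17/2) = (-5*4 + 3)*(17/2) = (-20 + 3)*(17/2) = -17*17/2 = -289/2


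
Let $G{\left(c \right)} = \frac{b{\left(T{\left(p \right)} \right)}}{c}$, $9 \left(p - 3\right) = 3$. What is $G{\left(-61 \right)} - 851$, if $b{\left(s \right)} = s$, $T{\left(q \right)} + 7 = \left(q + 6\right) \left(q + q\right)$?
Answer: $- \frac{467696}{549} \approx -851.91$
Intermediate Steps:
$p = \frac{10}{3}$ ($p = 3 + \frac{1}{9} \cdot 3 = 3 + \frac{1}{3} = \frac{10}{3} \approx 3.3333$)
$T{\left(q \right)} = -7 + 2 q \left(6 + q\right)$ ($T{\left(q \right)} = -7 + \left(q + 6\right) \left(q + q\right) = -7 + \left(6 + q\right) 2 q = -7 + 2 q \left(6 + q\right)$)
$G{\left(c \right)} = \frac{497}{9 c}$ ($G{\left(c \right)} = \frac{-7 + 2 \left(\frac{10}{3}\right)^{2} + 12 \cdot \frac{10}{3}}{c} = \frac{-7 + 2 \cdot \frac{100}{9} + 40}{c} = \frac{-7 + \frac{200}{9} + 40}{c} = \frac{497}{9 c}$)
$G{\left(-61 \right)} - 851 = \frac{497}{9 \left(-61\right)} - 851 = \frac{497}{9} \left(- \frac{1}{61}\right) - 851 = - \frac{497}{549} - 851 = - \frac{467696}{549}$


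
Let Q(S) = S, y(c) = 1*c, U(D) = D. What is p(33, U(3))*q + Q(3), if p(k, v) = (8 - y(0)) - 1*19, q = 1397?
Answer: -15364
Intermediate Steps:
y(c) = c
p(k, v) = -11 (p(k, v) = (8 - 1*0) - 1*19 = (8 + 0) - 19 = 8 - 19 = -11)
p(33, U(3))*q + Q(3) = -11*1397 + 3 = -15367 + 3 = -15364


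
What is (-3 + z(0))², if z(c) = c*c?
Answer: 9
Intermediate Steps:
z(c) = c²
(-3 + z(0))² = (-3 + 0²)² = (-3 + 0)² = (-3)² = 9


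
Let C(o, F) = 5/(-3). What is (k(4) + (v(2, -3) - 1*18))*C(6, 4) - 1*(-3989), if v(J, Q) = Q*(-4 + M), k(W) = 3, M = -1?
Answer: 3989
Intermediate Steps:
v(J, Q) = -5*Q (v(J, Q) = Q*(-4 - 1) = Q*(-5) = -5*Q)
C(o, F) = -5/3 (C(o, F) = 5*(-⅓) = -5/3)
(k(4) + (v(2, -3) - 1*18))*C(6, 4) - 1*(-3989) = (3 + (-5*(-3) - 1*18))*(-5/3) - 1*(-3989) = (3 + (15 - 18))*(-5/3) + 3989 = (3 - 3)*(-5/3) + 3989 = 0*(-5/3) + 3989 = 0 + 3989 = 3989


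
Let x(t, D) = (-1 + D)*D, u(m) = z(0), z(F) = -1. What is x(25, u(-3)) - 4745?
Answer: -4743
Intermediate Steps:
u(m) = -1
x(t, D) = D*(-1 + D)
x(25, u(-3)) - 4745 = -(-1 - 1) - 4745 = -1*(-2) - 4745 = 2 - 4745 = -4743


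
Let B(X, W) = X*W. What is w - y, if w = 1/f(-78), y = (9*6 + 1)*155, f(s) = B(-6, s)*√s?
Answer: -8525 - I*√78/36504 ≈ -8525.0 - 0.00024194*I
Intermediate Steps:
B(X, W) = W*X
f(s) = -6*s^(3/2) (f(s) = (s*(-6))*√s = (-6*s)*√s = -6*s^(3/2))
y = 8525 (y = (54 + 1)*155 = 55*155 = 8525)
w = -I*√78/36504 (w = 1/(-(-468)*I*√78) = 1/(468*I*√78) = -I*√78/36504 ≈ -0.00024194*I)
w - y = -I*√78/36504 - 1*8525 = -I*√78/36504 - 8525 = -8525 - I*√78/36504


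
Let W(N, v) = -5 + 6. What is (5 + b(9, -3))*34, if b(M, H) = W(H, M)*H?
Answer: 68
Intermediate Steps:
W(N, v) = 1
b(M, H) = H (b(M, H) = 1*H = H)
(5 + b(9, -3))*34 = (5 - 3)*34 = 2*34 = 68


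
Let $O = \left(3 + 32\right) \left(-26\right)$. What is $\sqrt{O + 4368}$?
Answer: $\sqrt{3458} \approx 58.805$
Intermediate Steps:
$O = -910$ ($O = 35 \left(-26\right) = -910$)
$\sqrt{O + 4368} = \sqrt{-910 + 4368} = \sqrt{3458}$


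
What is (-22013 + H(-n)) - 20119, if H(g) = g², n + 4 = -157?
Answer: -16211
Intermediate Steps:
n = -161 (n = -4 - 157 = -161)
(-22013 + H(-n)) - 20119 = (-22013 + (-1*(-161))²) - 20119 = (-22013 + 161²) - 20119 = (-22013 + 25921) - 20119 = 3908 - 20119 = -16211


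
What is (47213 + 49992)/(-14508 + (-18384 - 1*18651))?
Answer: -97205/51543 ≈ -1.8859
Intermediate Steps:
(47213 + 49992)/(-14508 + (-18384 - 1*18651)) = 97205/(-14508 + (-18384 - 18651)) = 97205/(-14508 - 37035) = 97205/(-51543) = 97205*(-1/51543) = -97205/51543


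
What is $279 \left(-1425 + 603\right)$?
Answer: $-229338$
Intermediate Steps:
$279 \left(-1425 + 603\right) = 279 \left(-822\right) = -229338$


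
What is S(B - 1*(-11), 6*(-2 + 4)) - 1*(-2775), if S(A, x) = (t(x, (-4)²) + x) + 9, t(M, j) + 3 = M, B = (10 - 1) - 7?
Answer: 2805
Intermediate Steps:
B = 2 (B = 9 - 7 = 2)
t(M, j) = -3 + M
S(A, x) = 6 + 2*x (S(A, x) = ((-3 + x) + x) + 9 = (-3 + 2*x) + 9 = 6 + 2*x)
S(B - 1*(-11), 6*(-2 + 4)) - 1*(-2775) = (6 + 2*(6*(-2 + 4))) - 1*(-2775) = (6 + 2*(6*2)) + 2775 = (6 + 2*12) + 2775 = (6 + 24) + 2775 = 30 + 2775 = 2805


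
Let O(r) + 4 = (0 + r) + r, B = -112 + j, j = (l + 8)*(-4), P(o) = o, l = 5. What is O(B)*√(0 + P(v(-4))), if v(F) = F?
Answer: -664*I ≈ -664.0*I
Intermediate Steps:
j = -52 (j = (5 + 8)*(-4) = 13*(-4) = -52)
B = -164 (B = -112 - 52 = -164)
O(r) = -4 + 2*r (O(r) = -4 + ((0 + r) + r) = -4 + (r + r) = -4 + 2*r)
O(B)*√(0 + P(v(-4))) = (-4 + 2*(-164))*√(0 - 4) = (-4 - 328)*√(-4) = -664*I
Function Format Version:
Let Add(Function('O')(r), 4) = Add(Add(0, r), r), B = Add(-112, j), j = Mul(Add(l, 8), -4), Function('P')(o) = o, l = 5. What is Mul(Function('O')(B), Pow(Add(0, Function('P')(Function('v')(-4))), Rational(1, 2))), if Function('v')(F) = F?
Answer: Mul(-664, I) ≈ Mul(-664.00, I)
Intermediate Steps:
j = -52 (j = Mul(Add(5, 8), -4) = Mul(13, -4) = -52)
B = -164 (B = Add(-112, -52) = -164)
Function('O')(r) = Add(-4, Mul(2, r)) (Function('O')(r) = Add(-4, Add(Add(0, r), r)) = Add(-4, Add(r, r)) = Add(-4, Mul(2, r)))
Mul(Function('O')(B), Pow(Add(0, Function('P')(Function('v')(-4))), Rational(1, 2))) = Mul(Add(-4, Mul(2, -164)), Pow(Add(0, -4), Rational(1, 2))) = Mul(Add(-4, -328), Pow(-4, Rational(1, 2))) = Mul(-332, Mul(2, I)) = Mul(-664, I)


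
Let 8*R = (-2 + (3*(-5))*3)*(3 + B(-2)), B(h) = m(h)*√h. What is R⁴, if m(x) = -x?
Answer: -1400468447/4096 + 14639043*I*√2/512 ≈ -3.4191e+5 + 40435.0*I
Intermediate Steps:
B(h) = -h^(3/2) (B(h) = (-h)*√h = -h^(3/2))
R = -141/8 - 47*I*√2/4 (R = ((-2 + (3*(-5))*3)*(3 - (-2)^(3/2)))/8 = ((-2 - 15*3)*(3 - (-2)*I*√2))/8 = ((-2 - 45)*(3 + 2*I*√2))/8 = (-47*(3 + 2*I*√2))/8 = (-141 - 94*I*√2)/8 = -141/8 - 47*I*√2/4 ≈ -17.625 - 16.617*I)
R⁴ = (-141/8 - 47*I*√2/4)⁴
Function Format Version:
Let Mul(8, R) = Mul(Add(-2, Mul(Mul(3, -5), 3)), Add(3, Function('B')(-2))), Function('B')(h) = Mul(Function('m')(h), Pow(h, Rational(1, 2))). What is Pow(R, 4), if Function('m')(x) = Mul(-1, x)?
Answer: Add(Rational(-1400468447, 4096), Mul(Rational(14639043, 512), I, Pow(2, Rational(1, 2)))) ≈ Add(-3.4191e+5, Mul(40435., I))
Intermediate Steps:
Function('B')(h) = Mul(-1, Pow(h, Rational(3, 2))) (Function('B')(h) = Mul(Mul(-1, h), Pow(h, Rational(1, 2))) = Mul(-1, Pow(h, Rational(3, 2))))
R = Add(Rational(-141, 8), Mul(Rational(-47, 4), I, Pow(2, Rational(1, 2)))) (R = Mul(Rational(1, 8), Mul(Add(-2, Mul(Mul(3, -5), 3)), Add(3, Mul(-1, Pow(-2, Rational(3, 2)))))) = Mul(Rational(1, 8), Mul(Add(-2, Mul(-15, 3)), Add(3, Mul(-1, Mul(-2, I, Pow(2, Rational(1, 2))))))) = Mul(Rational(1, 8), Mul(Add(-2, -45), Add(3, Mul(2, I, Pow(2, Rational(1, 2)))))) = Mul(Rational(1, 8), Mul(-47, Add(3, Mul(2, I, Pow(2, Rational(1, 2)))))) = Mul(Rational(1, 8), Add(-141, Mul(-94, I, Pow(2, Rational(1, 2))))) = Add(Rational(-141, 8), Mul(Rational(-47, 4), I, Pow(2, Rational(1, 2)))) ≈ Add(-17.625, Mul(-16.617, I)))
Pow(R, 4) = Pow(Add(Rational(-141, 8), Mul(Rational(-47, 4), I, Pow(2, Rational(1, 2)))), 4)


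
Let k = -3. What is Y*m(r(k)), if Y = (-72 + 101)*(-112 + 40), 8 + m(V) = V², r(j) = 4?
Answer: -16704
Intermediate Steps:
m(V) = -8 + V²
Y = -2088 (Y = 29*(-72) = -2088)
Y*m(r(k)) = -2088*(-8 + 4²) = -2088*(-8 + 16) = -2088*8 = -16704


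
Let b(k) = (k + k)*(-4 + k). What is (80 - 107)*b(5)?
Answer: -270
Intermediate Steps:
b(k) = 2*k*(-4 + k) (b(k) = (2*k)*(-4 + k) = 2*k*(-4 + k))
(80 - 107)*b(5) = (80 - 107)*(2*5*(-4 + 5)) = -54*5 = -27*10 = -270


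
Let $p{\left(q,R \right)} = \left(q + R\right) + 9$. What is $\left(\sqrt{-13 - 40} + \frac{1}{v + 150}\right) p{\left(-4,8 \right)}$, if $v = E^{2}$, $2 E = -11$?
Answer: $\frac{52}{721} + 13 i \sqrt{53} \approx 0.072122 + 94.641 i$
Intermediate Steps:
$E = - \frac{11}{2}$ ($E = \frac{1}{2} \left(-11\right) = - \frac{11}{2} \approx -5.5$)
$p{\left(q,R \right)} = 9 + R + q$ ($p{\left(q,R \right)} = \left(R + q\right) + 9 = 9 + R + q$)
$v = \frac{121}{4}$ ($v = \left(- \frac{11}{2}\right)^{2} = \frac{121}{4} \approx 30.25$)
$\left(\sqrt{-13 - 40} + \frac{1}{v + 150}\right) p{\left(-4,8 \right)} = \left(\sqrt{-13 - 40} + \frac{1}{\frac{121}{4} + 150}\right) \left(9 + 8 - 4\right) = \left(\sqrt{-53} + \frac{1}{\frac{721}{4}}\right) 13 = \left(i \sqrt{53} + \frac{4}{721}\right) 13 = \left(\frac{4}{721} + i \sqrt{53}\right) 13 = \frac{52}{721} + 13 i \sqrt{53}$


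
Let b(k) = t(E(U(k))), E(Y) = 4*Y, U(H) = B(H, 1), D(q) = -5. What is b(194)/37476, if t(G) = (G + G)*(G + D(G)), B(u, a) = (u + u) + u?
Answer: 901324/3123 ≈ 288.61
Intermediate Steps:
B(u, a) = 3*u (B(u, a) = 2*u + u = 3*u)
U(H) = 3*H
t(G) = 2*G*(-5 + G) (t(G) = (G + G)*(G - 5) = (2*G)*(-5 + G) = 2*G*(-5 + G))
b(k) = 24*k*(-5 + 12*k) (b(k) = 2*(4*(3*k))*(-5 + 4*(3*k)) = 2*(12*k)*(-5 + 12*k) = 24*k*(-5 + 12*k))
b(194)/37476 = (24*194*(-5 + 12*194))/37476 = (24*194*(-5 + 2328))*(1/37476) = (24*194*2323)*(1/37476) = 10815888*(1/37476) = 901324/3123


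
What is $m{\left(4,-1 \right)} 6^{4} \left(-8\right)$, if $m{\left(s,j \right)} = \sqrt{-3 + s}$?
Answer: $-10368$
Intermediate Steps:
$m{\left(4,-1 \right)} 6^{4} \left(-8\right) = \sqrt{-3 + 4} \cdot 6^{4} \left(-8\right) = \sqrt{1} \cdot 1296 \left(-8\right) = 1 \cdot 1296 \left(-8\right) = 1296 \left(-8\right) = -10368$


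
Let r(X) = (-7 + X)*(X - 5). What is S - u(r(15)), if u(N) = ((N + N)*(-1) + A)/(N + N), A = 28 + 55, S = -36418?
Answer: -5826803/160 ≈ -36418.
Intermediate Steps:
r(X) = (-7 + X)*(-5 + X)
A = 83
u(N) = (83 - 2*N)/(2*N) (u(N) = ((N + N)*(-1) + 83)/(N + N) = ((2*N)*(-1) + 83)/((2*N)) = (-2*N + 83)*(1/(2*N)) = (83 - 2*N)*(1/(2*N)) = (83 - 2*N)/(2*N))
S - u(r(15)) = -36418 - (83/2 - (35 + 15**2 - 12*15))/(35 + 15**2 - 12*15) = -36418 - (83/2 - (35 + 225 - 180))/(35 + 225 - 180) = -36418 - (83/2 - 1*80)/80 = -36418 - (83/2 - 80)/80 = -36418 - (-77)/(80*2) = -36418 - 1*(-77/160) = -36418 + 77/160 = -5826803/160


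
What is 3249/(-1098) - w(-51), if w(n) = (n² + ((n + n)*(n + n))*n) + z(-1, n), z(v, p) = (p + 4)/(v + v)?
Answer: 32206569/61 ≈ 5.2798e+5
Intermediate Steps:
z(v, p) = (4 + p)/(2*v) (z(v, p) = (4 + p)/((2*v)) = (4 + p)*(1/(2*v)) = (4 + p)/(2*v))
w(n) = -2 + n² + 4*n³ - n/2 (w(n) = (n² + ((n + n)*(n + n))*n) + (½)*(4 + n)/(-1) = (n² + ((2*n)*(2*n))*n) + (½)*(-1)*(4 + n) = (n² + (4*n²)*n) + (-2 - n/2) = (n² + 4*n³) + (-2 - n/2) = -2 + n² + 4*n³ - n/2)
3249/(-1098) - w(-51) = 3249/(-1098) - (-2 + (-51)² + 4*(-51)³ - ½*(-51)) = 3249*(-1/1098) - (-2 + 2601 + 4*(-132651) + 51/2) = -361/122 - (-2 + 2601 - 530604 + 51/2) = -361/122 - 1*(-1055959/2) = -361/122 + 1055959/2 = 32206569/61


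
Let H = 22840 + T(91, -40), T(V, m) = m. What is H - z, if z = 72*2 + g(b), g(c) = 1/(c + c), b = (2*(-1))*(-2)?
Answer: 181247/8 ≈ 22656.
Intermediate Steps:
b = 4 (b = -2*(-2) = 4)
g(c) = 1/(2*c)
H = 22800 (H = 22840 - 40 = 22800)
z = 1153/8 (z = 72*2 + (½)/4 = 144 + (½)*(¼) = 144 + ⅛ = 1153/8 ≈ 144.13)
H - z = 22800 - 1*1153/8 = 22800 - 1153/8 = 181247/8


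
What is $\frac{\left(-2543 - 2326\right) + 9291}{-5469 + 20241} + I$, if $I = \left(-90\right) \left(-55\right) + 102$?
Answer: $\frac{12438761}{2462} \approx 5052.3$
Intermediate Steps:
$I = 5052$ ($I = 4950 + 102 = 5052$)
$\frac{\left(-2543 - 2326\right) + 9291}{-5469 + 20241} + I = \frac{\left(-2543 - 2326\right) + 9291}{-5469 + 20241} + 5052 = \frac{\left(-2543 - 2326\right) + 9291}{14772} + 5052 = \left(-4869 + 9291\right) \frac{1}{14772} + 5052 = 4422 \cdot \frac{1}{14772} + 5052 = \frac{737}{2462} + 5052 = \frac{12438761}{2462}$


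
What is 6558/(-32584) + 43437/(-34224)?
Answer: -68324675/46464784 ≈ -1.4705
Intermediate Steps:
6558/(-32584) + 43437/(-34224) = 6558*(-1/32584) + 43437*(-1/34224) = -3279/16292 - 14479/11408 = -68324675/46464784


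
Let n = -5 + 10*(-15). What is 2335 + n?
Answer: 2180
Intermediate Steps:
n = -155 (n = -5 - 150 = -155)
2335 + n = 2335 - 155 = 2180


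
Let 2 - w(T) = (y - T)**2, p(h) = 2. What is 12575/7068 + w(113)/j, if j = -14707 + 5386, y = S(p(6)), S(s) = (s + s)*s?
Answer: 65040713/21960276 ≈ 2.9617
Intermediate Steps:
S(s) = 2*s**2 (S(s) = (2*s)*s = 2*s**2)
y = 8 (y = 2*2**2 = 2*4 = 8)
j = -9321
w(T) = 2 - (8 - T)**2
12575/7068 + w(113)/j = 12575/7068 + (2 - (-8 + 113)**2)/(-9321) = 12575*(1/7068) + (2 - 1*105**2)*(-1/9321) = 12575/7068 + (2 - 1*11025)*(-1/9321) = 12575/7068 + (2 - 11025)*(-1/9321) = 12575/7068 - 11023*(-1/9321) = 12575/7068 + 11023/9321 = 65040713/21960276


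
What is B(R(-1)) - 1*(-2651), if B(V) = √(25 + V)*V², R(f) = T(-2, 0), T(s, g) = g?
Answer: 2651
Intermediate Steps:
R(f) = 0
B(V) = V²*√(25 + V)
B(R(-1)) - 1*(-2651) = 0²*√(25 + 0) - 1*(-2651) = 0*√25 + 2651 = 0*5 + 2651 = 0 + 2651 = 2651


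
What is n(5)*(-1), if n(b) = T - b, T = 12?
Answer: -7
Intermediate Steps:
n(b) = 12 - b
n(5)*(-1) = (12 - 1*5)*(-1) = (12 - 5)*(-1) = 7*(-1) = -7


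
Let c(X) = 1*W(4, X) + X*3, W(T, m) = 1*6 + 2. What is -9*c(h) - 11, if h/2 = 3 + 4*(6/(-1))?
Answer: 1051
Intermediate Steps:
h = -42 (h = 2*(3 + 4*(6/(-1))) = 2*(3 + 4*(6*(-1))) = 2*(3 + 4*(-6)) = 2*(3 - 24) = 2*(-21) = -42)
W(T, m) = 8 (W(T, m) = 6 + 2 = 8)
c(X) = 8 + 3*X (c(X) = 1*8 + X*3 = 8 + 3*X)
-9*c(h) - 11 = -9*(8 + 3*(-42)) - 11 = -9*(8 - 126) - 11 = -9*(-118) - 11 = 1062 - 11 = 1051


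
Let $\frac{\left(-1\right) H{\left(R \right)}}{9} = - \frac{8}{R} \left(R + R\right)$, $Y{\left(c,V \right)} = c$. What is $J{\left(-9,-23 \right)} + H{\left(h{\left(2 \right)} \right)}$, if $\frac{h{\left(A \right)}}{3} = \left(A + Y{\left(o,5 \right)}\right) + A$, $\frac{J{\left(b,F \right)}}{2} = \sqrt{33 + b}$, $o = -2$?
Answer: $144 + 4 \sqrt{6} \approx 153.8$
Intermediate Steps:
$J{\left(b,F \right)} = 2 \sqrt{33 + b}$
$h{\left(A \right)} = -6 + 6 A$ ($h{\left(A \right)} = 3 \left(\left(A - 2\right) + A\right) = 3 \left(\left(-2 + A\right) + A\right) = 3 \left(-2 + 2 A\right) = -6 + 6 A$)
$H{\left(R \right)} = 144$ ($H{\left(R \right)} = - 9 - \frac{8}{R} \left(R + R\right) = - 9 - \frac{8}{R} 2 R = \left(-9\right) \left(-16\right) = 144$)
$J{\left(-9,-23 \right)} + H{\left(h{\left(2 \right)} \right)} = 2 \sqrt{33 - 9} + 144 = 2 \sqrt{24} + 144 = 2 \cdot 2 \sqrt{6} + 144 = 4 \sqrt{6} + 144 = 144 + 4 \sqrt{6}$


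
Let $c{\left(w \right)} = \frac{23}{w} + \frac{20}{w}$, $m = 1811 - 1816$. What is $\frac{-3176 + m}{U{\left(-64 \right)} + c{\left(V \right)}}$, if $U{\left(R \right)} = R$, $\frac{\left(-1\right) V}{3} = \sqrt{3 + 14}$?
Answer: $\frac{31148352}{624839} - \frac{410349 \sqrt{17}}{624839} \approx 47.142$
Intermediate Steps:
$V = - 3 \sqrt{17}$ ($V = - 3 \sqrt{3 + 14} = - 3 \sqrt{17} \approx -12.369$)
$m = -5$ ($m = 1811 - 1816 = -5$)
$c{\left(w \right)} = \frac{43}{w}$
$\frac{-3176 + m}{U{\left(-64 \right)} + c{\left(V \right)}} = \frac{-3176 - 5}{-64 + \frac{43}{\left(-3\right) \sqrt{17}}} = - \frac{3181}{-64 + 43 \left(- \frac{\sqrt{17}}{51}\right)} = - \frac{3181}{-64 - \frac{43 \sqrt{17}}{51}}$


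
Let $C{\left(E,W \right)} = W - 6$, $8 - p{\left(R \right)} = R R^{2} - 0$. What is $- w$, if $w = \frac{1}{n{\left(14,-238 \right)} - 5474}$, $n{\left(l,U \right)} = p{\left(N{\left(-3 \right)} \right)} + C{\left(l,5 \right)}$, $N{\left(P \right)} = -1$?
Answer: $\frac{1}{5466} \approx 0.00018295$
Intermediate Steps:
$p{\left(R \right)} = 8 - R^{3}$ ($p{\left(R \right)} = 8 - \left(R R^{2} - 0\right) = 8 - \left(R^{3} + 0\right) = 8 - R^{3}$)
$C{\left(E,W \right)} = -6 + W$
$n{\left(l,U \right)} = 8$ ($n{\left(l,U \right)} = \left(8 - \left(-1\right)^{3}\right) + \left(-6 + 5\right) = \left(8 - -1\right) - 1 = \left(8 + 1\right) - 1 = 9 - 1 = 8$)
$w = - \frac{1}{5466}$ ($w = \frac{1}{8 - 5474} = \frac{1}{-5466} = - \frac{1}{5466} \approx -0.00018295$)
$- w = \left(-1\right) \left(- \frac{1}{5466}\right) = \frac{1}{5466}$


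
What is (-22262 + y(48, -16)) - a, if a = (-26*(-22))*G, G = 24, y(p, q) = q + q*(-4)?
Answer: -35942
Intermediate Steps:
y(p, q) = -3*q (y(p, q) = q - 4*q = -3*q)
a = 13728 (a = -26*(-22)*24 = 572*24 = 13728)
(-22262 + y(48, -16)) - a = (-22262 - 3*(-16)) - 1*13728 = (-22262 + 48) - 13728 = -22214 - 13728 = -35942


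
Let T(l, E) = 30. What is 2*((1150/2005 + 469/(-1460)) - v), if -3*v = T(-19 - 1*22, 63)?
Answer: 6002331/292730 ≈ 20.505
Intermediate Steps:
v = -10 (v = -⅓*30 = -10)
2*((1150/2005 + 469/(-1460)) - v) = 2*((1150/2005 + 469/(-1460)) - 1*(-10)) = 2*((1150*(1/2005) + 469*(-1/1460)) + 10) = 2*((230/401 - 469/1460) + 10) = 2*(147731/585460 + 10) = 2*(6002331/585460) = 6002331/292730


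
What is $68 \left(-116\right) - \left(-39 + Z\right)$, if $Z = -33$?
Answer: $-7816$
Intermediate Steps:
$68 \left(-116\right) - \left(-39 + Z\right) = 68 \left(-116\right) + \left(39 - -33\right) = -7888 + \left(39 + 33\right) = -7888 + 72 = -7816$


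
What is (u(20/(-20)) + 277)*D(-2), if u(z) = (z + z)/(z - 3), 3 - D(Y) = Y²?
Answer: -555/2 ≈ -277.50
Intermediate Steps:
D(Y) = 3 - Y²
u(z) = 2*z/(-3 + z) (u(z) = (2*z)/(-3 + z) = 2*z/(-3 + z))
(u(20/(-20)) + 277)*D(-2) = (2*(20/(-20))/(-3 + 20/(-20)) + 277)*(3 - 1*(-2)²) = (2*(20*(-1/20))/(-3 + 20*(-1/20)) + 277)*(3 - 1*4) = (2*(-1)/(-3 - 1) + 277)*(3 - 4) = (2*(-1)/(-4) + 277)*(-1) = (2*(-1)*(-¼) + 277)*(-1) = (½ + 277)*(-1) = (555/2)*(-1) = -555/2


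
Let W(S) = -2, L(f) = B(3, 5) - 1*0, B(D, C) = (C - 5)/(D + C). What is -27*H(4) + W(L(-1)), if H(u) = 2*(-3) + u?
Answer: 52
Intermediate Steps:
B(D, C) = (-5 + C)/(C + D)
L(f) = 0 (L(f) = (-5 + 5)/(5 + 3) - 1*0 = 0/8 + 0 = (1/8)*0 + 0 = 0 + 0 = 0)
H(u) = -6 + u
-27*H(4) + W(L(-1)) = -27*(-6 + 4) - 2 = -27*(-2) - 2 = 54 - 2 = 52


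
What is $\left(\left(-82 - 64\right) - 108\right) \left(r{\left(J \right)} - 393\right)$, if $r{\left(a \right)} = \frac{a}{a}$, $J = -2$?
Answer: $99568$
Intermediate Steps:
$r{\left(a \right)} = 1$
$\left(\left(-82 - 64\right) - 108\right) \left(r{\left(J \right)} - 393\right) = \left(\left(-82 - 64\right) - 108\right) \left(1 - 393\right) = \left(-146 - 108\right) \left(-392\right) = \left(-254\right) \left(-392\right) = 99568$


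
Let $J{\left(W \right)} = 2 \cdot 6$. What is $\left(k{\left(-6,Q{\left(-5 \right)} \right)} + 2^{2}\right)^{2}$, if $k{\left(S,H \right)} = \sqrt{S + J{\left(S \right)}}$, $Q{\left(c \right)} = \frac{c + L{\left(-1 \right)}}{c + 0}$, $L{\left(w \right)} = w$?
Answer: $\left(4 + \sqrt{6}\right)^{2} \approx 41.596$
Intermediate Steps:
$J{\left(W \right)} = 12$
$Q{\left(c \right)} = \frac{-1 + c}{c}$ ($Q{\left(c \right)} = \frac{c - 1}{c + 0} = \frac{-1 + c}{c}$)
$k{\left(S,H \right)} = \sqrt{12 + S}$ ($k{\left(S,H \right)} = \sqrt{S + 12} = \sqrt{12 + S}$)
$\left(k{\left(-6,Q{\left(-5 \right)} \right)} + 2^{2}\right)^{2} = \left(\sqrt{12 - 6} + 2^{2}\right)^{2} = \left(\sqrt{6} + 4\right)^{2} = \left(4 + \sqrt{6}\right)^{2}$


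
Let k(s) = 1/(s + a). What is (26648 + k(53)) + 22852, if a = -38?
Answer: 742501/15 ≈ 49500.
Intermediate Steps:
k(s) = 1/(-38 + s) (k(s) = 1/(s - 38) = 1/(-38 + s))
(26648 + k(53)) + 22852 = (26648 + 1/(-38 + 53)) + 22852 = (26648 + 1/15) + 22852 = 399721/15 + 22852 = 742501/15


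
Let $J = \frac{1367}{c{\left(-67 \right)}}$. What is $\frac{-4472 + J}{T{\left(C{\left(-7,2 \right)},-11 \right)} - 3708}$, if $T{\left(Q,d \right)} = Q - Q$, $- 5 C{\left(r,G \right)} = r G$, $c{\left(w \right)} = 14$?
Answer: $\frac{61241}{51912} \approx 1.1797$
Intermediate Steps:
$C{\left(r,G \right)} = - \frac{G r}{5}$ ($C{\left(r,G \right)} = - \frac{r G}{5} = - \frac{G r}{5}$)
$T{\left(Q,d \right)} = 0$
$J = \frac{1367}{14} \approx 97.643$
$\frac{-4472 + J}{T{\left(C{\left(-7,2 \right)},-11 \right)} - 3708} = \frac{-4472 + \frac{1367}{14}}{0 - 3708} = - \frac{61241}{14 \left(-3708\right)} = \left(- \frac{61241}{14}\right) \left(- \frac{1}{3708}\right) = \frac{61241}{51912}$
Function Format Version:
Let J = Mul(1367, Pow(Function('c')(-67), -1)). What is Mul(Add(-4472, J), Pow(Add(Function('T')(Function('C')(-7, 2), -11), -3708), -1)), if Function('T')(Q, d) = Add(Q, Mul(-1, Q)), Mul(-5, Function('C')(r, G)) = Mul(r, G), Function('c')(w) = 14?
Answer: Rational(61241, 51912) ≈ 1.1797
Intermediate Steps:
Function('C')(r, G) = Mul(Rational(-1, 5), G, r) (Function('C')(r, G) = Mul(Rational(-1, 5), Mul(r, G)) = Mul(Rational(-1, 5), Mul(G, r)) = Mul(Rational(-1, 5), G, r))
Function('T')(Q, d) = 0
J = Rational(1367, 14) (J = Mul(1367, Pow(14, -1)) = Mul(1367, Rational(1, 14)) = Rational(1367, 14) ≈ 97.643)
Mul(Add(-4472, J), Pow(Add(Function('T')(Function('C')(-7, 2), -11), -3708), -1)) = Mul(Add(-4472, Rational(1367, 14)), Pow(Add(0, -3708), -1)) = Mul(Rational(-61241, 14), Pow(-3708, -1)) = Mul(Rational(-61241, 14), Rational(-1, 3708)) = Rational(61241, 51912)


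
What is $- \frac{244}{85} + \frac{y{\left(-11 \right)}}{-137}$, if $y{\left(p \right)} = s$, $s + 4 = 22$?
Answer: $- \frac{34958}{11645} \approx -3.002$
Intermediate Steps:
$s = 18$ ($s = -4 + 22 = 18$)
$y{\left(p \right)} = 18$
$- \frac{244}{85} + \frac{y{\left(-11 \right)}}{-137} = - \frac{244}{85} + \frac{18}{-137} = \left(-244\right) \frac{1}{85} + 18 \left(- \frac{1}{137}\right) = - \frac{244}{85} - \frac{18}{137} = - \frac{34958}{11645}$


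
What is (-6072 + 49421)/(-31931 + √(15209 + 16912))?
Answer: -1384176919/1019556640 - 130047*√3569/1019556640 ≈ -1.3652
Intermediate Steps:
(-6072 + 49421)/(-31931 + √(15209 + 16912)) = 43349/(-31931 + √32121) = 43349/(-31931 + 3*√3569)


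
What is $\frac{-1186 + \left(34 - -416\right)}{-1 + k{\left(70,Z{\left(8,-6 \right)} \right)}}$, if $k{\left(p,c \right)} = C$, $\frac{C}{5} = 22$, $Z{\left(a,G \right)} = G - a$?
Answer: $- \frac{736}{109} \approx -6.7523$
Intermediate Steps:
$C = 110$ ($C = 5 \cdot 22 = 110$)
$k{\left(p,c \right)} = 110$
$\frac{-1186 + \left(34 - -416\right)}{-1 + k{\left(70,Z{\left(8,-6 \right)} \right)}} = \frac{-1186 + \left(34 - -416\right)}{-1 + 110} = \frac{-1186 + \left(34 + 416\right)}{109} = \left(-1186 + 450\right) \frac{1}{109} = \left(-736\right) \frac{1}{109} = - \frac{736}{109}$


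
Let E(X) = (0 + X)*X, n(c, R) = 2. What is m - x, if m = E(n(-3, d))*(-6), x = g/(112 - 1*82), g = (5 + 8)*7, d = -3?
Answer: -811/30 ≈ -27.033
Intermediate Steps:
E(X) = X² (E(X) = X*X = X²)
g = 91 (g = 13*7 = 91)
x = 91/30 (x = 91/(112 - 1*82) = 91/(112 - 82) = 91/30 ≈ 3.0333)
m = -24 (m = 2²*(-6) = 4*(-6) = -24)
m - x = -24 - 1*91/30 = -24 - 91/30 = -811/30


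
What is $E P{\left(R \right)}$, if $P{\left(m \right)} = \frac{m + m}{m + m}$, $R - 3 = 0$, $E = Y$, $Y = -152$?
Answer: $-152$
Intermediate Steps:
$E = -152$
$R = 3$ ($R = 3 + 0 = 3$)
$P{\left(m \right)} = 1$ ($P{\left(m \right)} = \frac{2 m}{2 m} = 2 m \frac{1}{2 m} = 1$)
$E P{\left(R \right)} = \left(-152\right) 1 = -152$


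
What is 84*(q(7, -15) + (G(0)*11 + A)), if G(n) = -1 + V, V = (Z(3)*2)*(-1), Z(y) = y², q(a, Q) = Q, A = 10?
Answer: -17976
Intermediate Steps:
V = -18 (V = (3²*2)*(-1) = (9*2)*(-1) = 18*(-1) = -18)
G(n) = -19 (G(n) = -1 - 18 = -19)
84*(q(7, -15) + (G(0)*11 + A)) = 84*(-15 + (-19*11 + 10)) = 84*(-15 + (-209 + 10)) = 84*(-15 - 199) = 84*(-214) = -17976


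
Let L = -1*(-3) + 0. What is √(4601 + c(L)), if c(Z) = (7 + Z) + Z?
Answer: √4614 ≈ 67.926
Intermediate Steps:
L = 3 (L = 3 + 0 = 3)
c(Z) = 7 + 2*Z
√(4601 + c(L)) = √(4601 + (7 + 2*3)) = √(4601 + (7 + 6)) = √(4601 + 13) = √4614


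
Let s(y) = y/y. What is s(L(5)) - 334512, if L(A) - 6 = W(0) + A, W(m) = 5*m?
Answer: -334511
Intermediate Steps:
L(A) = 6 + A (L(A) = 6 + (5*0 + A) = 6 + (0 + A) = 6 + A)
s(y) = 1
s(L(5)) - 334512 = 1 - 334512 = -334511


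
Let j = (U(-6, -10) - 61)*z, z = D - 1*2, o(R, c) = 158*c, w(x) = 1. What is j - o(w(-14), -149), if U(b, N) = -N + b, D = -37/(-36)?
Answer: 283169/12 ≈ 23597.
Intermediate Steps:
D = 37/36 (D = -37*(-1/36) = 37/36 ≈ 1.0278)
U(b, N) = b - N
z = -35/36 (z = 37/36 - 1*2 = 37/36 - 2 = -35/36 ≈ -0.97222)
j = 665/12 (j = ((-6 - 1*(-10)) - 61)*(-35/36) = ((-6 + 10) - 61)*(-35/36) = (4 - 61)*(-35/36) = -57*(-35/36) = 665/12 ≈ 55.417)
j - o(w(-14), -149) = 665/12 - 158*(-149) = 665/12 - 1*(-23542) = 665/12 + 23542 = 283169/12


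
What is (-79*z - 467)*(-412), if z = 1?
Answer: 224952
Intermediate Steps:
(-79*z - 467)*(-412) = (-79*1 - 467)*(-412) = (-79 - 467)*(-412) = -546*(-412) = 224952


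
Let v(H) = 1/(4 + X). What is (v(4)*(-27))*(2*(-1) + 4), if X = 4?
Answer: -27/4 ≈ -6.7500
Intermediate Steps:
v(H) = ⅛ (v(H) = 1/(4 + 4) = 1/8 = ⅛)
(v(4)*(-27))*(2*(-1) + 4) = ((⅛)*(-27))*(2*(-1) + 4) = -27*(-2 + 4)/8 = -27/8*2 = -27/4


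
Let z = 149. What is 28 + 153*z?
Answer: 22825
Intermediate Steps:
28 + 153*z = 28 + 153*149 = 28 + 22797 = 22825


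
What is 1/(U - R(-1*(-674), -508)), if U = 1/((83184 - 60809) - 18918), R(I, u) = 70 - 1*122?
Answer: 3457/179765 ≈ 0.019231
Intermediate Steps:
R(I, u) = -52 (R(I, u) = 70 - 122 = -52)
U = 1/3457 (U = 1/(22375 - 18918) = 1/3457 ≈ 0.00028927)
1/(U - R(-1*(-674), -508)) = 1/(1/3457 - 1*(-52)) = 1/(1/3457 + 52) = 1/(179765/3457) = 3457/179765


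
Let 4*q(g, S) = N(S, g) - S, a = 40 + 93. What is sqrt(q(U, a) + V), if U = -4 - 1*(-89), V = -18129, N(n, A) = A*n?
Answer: 6*I*sqrt(426) ≈ 123.84*I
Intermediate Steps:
U = 85 (U = -4 + 89 = 85)
a = 133
q(g, S) = -S/4 + S*g/4 (q(g, S) = (g*S - S)/4 = (S*g - S)/4 = (-S + S*g)/4 = -S/4 + S*g/4)
sqrt(q(U, a) + V) = sqrt((1/4)*133*(-1 + 85) - 18129) = sqrt((1/4)*133*84 - 18129) = sqrt(2793 - 18129) = sqrt(-15336) = 6*I*sqrt(426)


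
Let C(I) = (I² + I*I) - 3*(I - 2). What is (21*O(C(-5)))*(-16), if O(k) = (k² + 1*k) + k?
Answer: -1741488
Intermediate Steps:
C(I) = 6 - 3*I + 2*I² (C(I) = (I² + I²) - 3*(-2 + I) = 2*I² + (6 - 3*I) = 6 - 3*I + 2*I²)
O(k) = k² + 2*k (O(k) = (k² + k) + k = (k + k²) + k = k² + 2*k)
(21*O(C(-5)))*(-16) = (21*((6 - 3*(-5) + 2*(-5)²)*(2 + (6 - 3*(-5) + 2*(-5)²))))*(-16) = (21*((6 + 15 + 2*25)*(2 + (6 + 15 + 2*25))))*(-16) = (21*((6 + 15 + 50)*(2 + (6 + 15 + 50))))*(-16) = (21*(71*(2 + 71)))*(-16) = (21*(71*73))*(-16) = (21*5183)*(-16) = 108843*(-16) = -1741488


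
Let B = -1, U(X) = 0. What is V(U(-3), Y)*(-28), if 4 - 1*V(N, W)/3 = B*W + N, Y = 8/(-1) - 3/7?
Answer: 372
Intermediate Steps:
Y = -59/7 (Y = 8*(-1) - 3*1/7 = -8 - 3/7 = -59/7 ≈ -8.4286)
V(N, W) = 12 - 3*N + 3*W (V(N, W) = 12 - 3*(-W + N) = 12 - 3*(N - W) = 12 + (-3*N + 3*W) = 12 - 3*N + 3*W)
V(U(-3), Y)*(-28) = (12 - 3*0 + 3*(-59/7))*(-28) = (12 + 0 - 177/7)*(-28) = -93/7*(-28) = 372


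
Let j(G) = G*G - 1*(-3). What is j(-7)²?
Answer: 2704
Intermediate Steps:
j(G) = 3 + G² (j(G) = G² + 3 = 3 + G²)
j(-7)² = (3 + (-7)²)² = (3 + 49)² = 52² = 2704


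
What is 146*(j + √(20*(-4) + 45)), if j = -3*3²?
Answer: -3942 + 146*I*√35 ≈ -3942.0 + 863.75*I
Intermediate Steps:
j = -27 (j = -3*9 = -27)
146*(j + √(20*(-4) + 45)) = 146*(-27 + √(20*(-4) + 45)) = 146*(-27 + √(-80 + 45)) = 146*(-27 + √(-35)) = 146*(-27 + I*√35) = -3942 + 146*I*√35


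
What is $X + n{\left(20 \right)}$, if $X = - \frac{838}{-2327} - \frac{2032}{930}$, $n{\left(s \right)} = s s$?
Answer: $\frac{430847438}{1082055} \approx 398.18$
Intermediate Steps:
$n{\left(s \right)} = s^{2}$
$X = - \frac{1974562}{1082055}$ ($X = \left(-838\right) \left(- \frac{1}{2327}\right) - \frac{1016}{465} = \frac{838}{2327} - \frac{1016}{465} = - \frac{1974562}{1082055} \approx -1.8248$)
$X + n{\left(20 \right)} = - \frac{1974562}{1082055} + 20^{2} = - \frac{1974562}{1082055} + 400 = \frac{430847438}{1082055}$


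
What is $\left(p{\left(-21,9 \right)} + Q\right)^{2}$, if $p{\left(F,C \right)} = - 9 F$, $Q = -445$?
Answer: $65536$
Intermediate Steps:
$\left(p{\left(-21,9 \right)} + Q\right)^{2} = \left(\left(-9\right) \left(-21\right) - 445\right)^{2} = \left(189 - 445\right)^{2} = \left(-256\right)^{2} = 65536$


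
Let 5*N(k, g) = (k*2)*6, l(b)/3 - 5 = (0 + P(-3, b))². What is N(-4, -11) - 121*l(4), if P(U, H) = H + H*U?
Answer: -125283/5 ≈ -25057.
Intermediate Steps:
l(b) = 15 + 12*b² (l(b) = 15 + 3*(0 + b*(1 - 3))² = 15 + 3*(0 + b*(-2))² = 15 + 3*(0 - 2*b)² = 15 + 3*(-2*b)² = 15 + 3*(4*b²) = 15 + 12*b²)
N(k, g) = 12*k/5 (N(k, g) = ((k*2)*6)/5 = ((2*k)*6)/5 = (12*k)/5 = 12*k/5)
N(-4, -11) - 121*l(4) = (12/5)*(-4) - 121*(15 + 12*4²) = -48/5 - 121*(15 + 12*16) = -48/5 - 121*(15 + 192) = -48/5 - 121*207 = -48/5 - 25047 = -125283/5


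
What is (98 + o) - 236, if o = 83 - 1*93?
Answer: -148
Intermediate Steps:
o = -10 (o = 83 - 93 = -10)
(98 + o) - 236 = (98 - 10) - 236 = 88 - 236 = -148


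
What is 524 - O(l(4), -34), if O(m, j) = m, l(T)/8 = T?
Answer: 492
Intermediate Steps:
l(T) = 8*T
524 - O(l(4), -34) = 524 - 8*4 = 524 - 1*32 = 524 - 32 = 492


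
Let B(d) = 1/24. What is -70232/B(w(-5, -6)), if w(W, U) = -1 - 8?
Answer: -1685568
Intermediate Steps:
w(W, U) = -9
B(d) = 1/24
-70232/B(w(-5, -6)) = -70232/1/24 = -70232*24 = -1685568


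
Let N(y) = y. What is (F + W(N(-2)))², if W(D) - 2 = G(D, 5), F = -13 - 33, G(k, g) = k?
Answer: 2116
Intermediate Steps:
F = -46
W(D) = 2 + D
(F + W(N(-2)))² = (-46 + (2 - 2))² = (-46 + 0)² = (-46)² = 2116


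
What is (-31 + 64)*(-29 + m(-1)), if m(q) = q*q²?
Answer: -990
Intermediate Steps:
m(q) = q³
(-31 + 64)*(-29 + m(-1)) = (-31 + 64)*(-29 + (-1)³) = 33*(-29 - 1) = 33*(-30) = -990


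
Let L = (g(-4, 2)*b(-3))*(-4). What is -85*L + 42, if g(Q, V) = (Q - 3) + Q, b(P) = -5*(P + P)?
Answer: -112158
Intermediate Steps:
b(P) = -10*P
g(Q, V) = -3 + 2*Q (g(Q, V) = (-3 + Q) + Q = -3 + 2*Q)
L = 1320 (L = ((-3 + 2*(-4))*(-10*(-3)))*(-4) = ((-3 - 8)*30)*(-4) = -11*30*(-4) = -330*(-4) = 1320)
-85*L + 42 = -85*1320 + 42 = -112200 + 42 = -112158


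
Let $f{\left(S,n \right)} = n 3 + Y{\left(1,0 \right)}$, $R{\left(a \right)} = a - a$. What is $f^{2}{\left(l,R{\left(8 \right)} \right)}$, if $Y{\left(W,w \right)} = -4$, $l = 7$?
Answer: $16$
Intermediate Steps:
$R{\left(a \right)} = 0$
$f{\left(S,n \right)} = -4 + 3 n$ ($f{\left(S,n \right)} = n 3 - 4 = 3 n - 4 = -4 + 3 n$)
$f^{2}{\left(l,R{\left(8 \right)} \right)} = \left(-4 + 3 \cdot 0\right)^{2} = \left(-4 + 0\right)^{2} = \left(-4\right)^{2} = 16$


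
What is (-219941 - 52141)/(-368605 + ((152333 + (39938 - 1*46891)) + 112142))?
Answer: 272082/111083 ≈ 2.4494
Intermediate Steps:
(-219941 - 52141)/(-368605 + ((152333 + (39938 - 1*46891)) + 112142)) = -272082/(-368605 + ((152333 + (39938 - 46891)) + 112142)) = -272082/(-368605 + ((152333 - 6953) + 112142)) = -272082/(-368605 + (145380 + 112142)) = -272082/(-368605 + 257522) = -272082/(-111083) = -272082*(-1/111083) = 272082/111083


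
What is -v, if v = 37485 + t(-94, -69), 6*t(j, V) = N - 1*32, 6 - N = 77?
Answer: -224807/6 ≈ -37468.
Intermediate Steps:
N = -71 (N = 6 - 1*77 = 6 - 77 = -71)
t(j, V) = -103/6 (t(j, V) = (-71 - 1*32)/6 = (-71 - 32)/6 = (⅙)*(-103) = -103/6)
v = 224807/6 (v = 37485 - 103/6 = 224807/6 ≈ 37468.)
-v = -1*224807/6 = -224807/6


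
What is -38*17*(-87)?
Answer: 56202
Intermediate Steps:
-38*17*(-87) = -646*(-87) = 56202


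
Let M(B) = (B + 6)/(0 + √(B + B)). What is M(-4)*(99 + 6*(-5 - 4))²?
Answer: -2025*I*√2/2 ≈ -1431.9*I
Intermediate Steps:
M(B) = √2*(6 + B)/(2*√B) (M(B) = (6 + B)/(0 + √(2*B)) = (6 + B)/(0 + √2*√B) = (6 + B)/((√2*√B)) = (6 + B)*(√2/(2*√B)) = √2*(6 + B)/(2*√B))
M(-4)*(99 + 6*(-5 - 4))² = (√2*(6 - 4)/(2*√(-4)))*(99 + 6*(-5 - 4))² = ((½)*√2*(-I/2)*2)*(99 + 6*(-9))² = (-I*√2/2)*(99 - 54)² = -I*√2/2*45² = -I*√2/2*2025 = -2025*I*√2/2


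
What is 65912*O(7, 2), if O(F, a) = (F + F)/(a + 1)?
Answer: 922768/3 ≈ 3.0759e+5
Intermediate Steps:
O(F, a) = 2*F/(1 + a) (O(F, a) = (2*F)/(1 + a) = 2*F/(1 + a))
65912*O(7, 2) = 65912*(2*7/(1 + 2)) = 65912*(2*7/3) = 65912*(2*7*(⅓)) = 65912*(14/3) = 922768/3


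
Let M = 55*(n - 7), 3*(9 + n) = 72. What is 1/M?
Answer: 1/440 ≈ 0.0022727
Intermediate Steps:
n = 15 (n = -9 + (1/3)*72 = -9 + 24 = 15)
M = 440 (M = 55*(15 - 7) = 55*8 = 440)
1/M = 1/440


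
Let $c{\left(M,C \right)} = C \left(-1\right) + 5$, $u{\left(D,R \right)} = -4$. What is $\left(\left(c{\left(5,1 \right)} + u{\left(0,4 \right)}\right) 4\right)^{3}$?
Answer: $0$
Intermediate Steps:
$c{\left(M,C \right)} = 5 - C$ ($c{\left(M,C \right)} = - C + 5 = 5 - C$)
$\left(\left(c{\left(5,1 \right)} + u{\left(0,4 \right)}\right) 4\right)^{3} = \left(\left(\left(5 - 1\right) - 4\right) 4\right)^{3} = \left(\left(4 - 4\right) 4\right)^{3} = \left(0 \cdot 4\right)^{3} = 0^{3} = 0$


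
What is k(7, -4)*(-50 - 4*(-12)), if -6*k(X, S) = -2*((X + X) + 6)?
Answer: -40/3 ≈ -13.333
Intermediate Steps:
k(X, S) = 2 + 2*X/3 (k(X, S) = -(-1)*((X + X) + 6)/3 = -(-1)*(2*X + 6)/3 = -(-1)*(6 + 2*X)/3 = -(-12 - 4*X)/6 = 2 + 2*X/3)
k(7, -4)*(-50 - 4*(-12)) = (2 + (⅔)*7)*(-50 - 4*(-12)) = (2 + 14/3)*(-50 + 48) = (20/3)*(-2) = -40/3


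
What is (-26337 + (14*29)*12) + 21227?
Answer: -238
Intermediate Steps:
(-26337 + (14*29)*12) + 21227 = (-26337 + 406*12) + 21227 = (-26337 + 4872) + 21227 = -21465 + 21227 = -238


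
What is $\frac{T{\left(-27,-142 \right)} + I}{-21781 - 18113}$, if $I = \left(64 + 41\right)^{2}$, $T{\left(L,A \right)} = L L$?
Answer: $- \frac{1959}{6649} \approx -0.29463$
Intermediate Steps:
$T{\left(L,A \right)} = L^{2}$
$I = 11025$ ($I = 105^{2} = 11025$)
$\frac{T{\left(-27,-142 \right)} + I}{-21781 - 18113} = \frac{\left(-27\right)^{2} + 11025}{-21781 - 18113} = \frac{729 + 11025}{-39894} = 11754 \left(- \frac{1}{39894}\right) = - \frac{1959}{6649}$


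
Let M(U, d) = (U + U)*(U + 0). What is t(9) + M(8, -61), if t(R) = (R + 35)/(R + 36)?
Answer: 5804/45 ≈ 128.98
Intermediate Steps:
M(U, d) = 2*U**2 (M(U, d) = (2*U)*U = 2*U**2)
t(R) = (35 + R)/(36 + R)
t(9) + M(8, -61) = (35 + 9)/(36 + 9) + 2*8**2 = 44/45 + 2*64 = (1/45)*44 + 128 = 44/45 + 128 = 5804/45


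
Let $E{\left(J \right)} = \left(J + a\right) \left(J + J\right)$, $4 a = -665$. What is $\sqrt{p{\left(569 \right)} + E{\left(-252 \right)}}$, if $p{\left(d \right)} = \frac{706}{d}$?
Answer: $\frac{1112 \sqrt{55193}}{569} \approx 459.13$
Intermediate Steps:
$a = - \frac{665}{4}$ ($a = \frac{1}{4} \left(-665\right) = - \frac{665}{4} \approx -166.25$)
$E{\left(J \right)} = 2 J \left(- \frac{665}{4} + J\right)$ ($E{\left(J \right)} = \left(J - \frac{665}{4}\right) \left(J + J\right) = \left(- \frac{665}{4} + J\right) 2 J = 2 J \left(- \frac{665}{4} + J\right)$)
$\sqrt{p{\left(569 \right)} + E{\left(-252 \right)}} = \sqrt{\frac{706}{569} + \frac{1}{2} \left(-252\right) \left(-665 + 4 \left(-252\right)\right)} = \sqrt{706 \cdot \frac{1}{569} + \frac{1}{2} \left(-252\right) \left(-665 - 1008\right)} = \sqrt{\frac{706}{569} + \frac{1}{2} \left(-252\right) \left(-1673\right)} = \sqrt{\frac{706}{569} + 210798} = \sqrt{\frac{119944768}{569}} = \frac{1112 \sqrt{55193}}{569}$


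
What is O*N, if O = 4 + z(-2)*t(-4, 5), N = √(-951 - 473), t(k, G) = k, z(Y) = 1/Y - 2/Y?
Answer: 8*I*√89 ≈ 75.472*I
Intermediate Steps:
z(Y) = -1/Y (z(Y) = 1/Y - 2/Y = -1/Y)
N = 4*I*√89 (N = √(-1424) = 4*I*√89 ≈ 37.736*I)
O = 2 (O = 4 - 1/(-2)*(-4) = 4 - 1*(-½)*(-4) = 4 + (½)*(-4) = 4 - 2 = 2)
O*N = 2*(4*I*√89) = 8*I*√89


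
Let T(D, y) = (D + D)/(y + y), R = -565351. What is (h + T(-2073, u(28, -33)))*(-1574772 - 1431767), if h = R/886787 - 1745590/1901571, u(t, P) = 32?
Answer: 1537463568910563423581/7708747165152 ≈ 1.9944e+8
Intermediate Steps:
T(D, y) = D/y (T(D, y) = (2*D)/((2*y)) = (2*D)*(1/(2*y)) = D/y)
h = -374717369393/240898348911 (h = -565351/886787 - 1745590/1901571 = -565351*1/886787 - 1745590*1/1901571 = -565351/886787 - 249370/271653 = -374717369393/240898348911 ≈ -1.5555)
(h + T(-2073, u(28, -33)))*(-1574772 - 1431767) = (-374717369393/240898348911 - 2073/32)*(-1574772 - 1431767) = (-374717369393/240898348911 - 2073*1/32)*(-3006539) = (-374717369393/240898348911 - 2073/32)*(-3006539) = -511373233113079/7708747165152*(-3006539) = 1537463568910563423581/7708747165152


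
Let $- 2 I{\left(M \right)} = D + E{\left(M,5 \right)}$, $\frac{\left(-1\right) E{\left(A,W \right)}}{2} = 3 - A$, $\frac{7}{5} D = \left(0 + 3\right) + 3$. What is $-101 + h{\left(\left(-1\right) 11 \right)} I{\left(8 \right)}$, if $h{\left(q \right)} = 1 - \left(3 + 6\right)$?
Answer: $- \frac{307}{7} \approx -43.857$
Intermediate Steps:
$h{\left(q \right)} = -8$ ($h{\left(q \right)} = 1 - 9 = -8$)
$D = \frac{30}{7}$ ($D = \frac{5 \left(\left(0 + 3\right) + 3\right)}{7} = \frac{5 \left(3 + 3\right)}{7} = \frac{5}{7} \cdot 6 = \frac{30}{7} \approx 4.2857$)
$E{\left(A,W \right)} = -6 + 2 A$ ($E{\left(A,W \right)} = - 2 \left(3 - A\right) = -6 + 2 A$)
$I{\left(M \right)} = \frac{6}{7} - M$ ($I{\left(M \right)} = - \frac{\frac{30}{7} + \left(-6 + 2 M\right)}{2} = - \frac{- \frac{12}{7} + 2 M}{2} = \frac{6}{7} - M$)
$-101 + h{\left(\left(-1\right) 11 \right)} I{\left(8 \right)} = -101 - 8 \left(\frac{6}{7} - 8\right) = -101 - - \frac{400}{7} = -101 + \frac{400}{7} = - \frac{307}{7}$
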